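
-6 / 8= -3 / 4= -0.75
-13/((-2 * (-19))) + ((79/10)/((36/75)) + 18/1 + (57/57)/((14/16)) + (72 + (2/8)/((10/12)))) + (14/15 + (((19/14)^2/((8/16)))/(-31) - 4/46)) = 8625719089/79656360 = 108.29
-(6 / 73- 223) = 16273 / 73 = 222.92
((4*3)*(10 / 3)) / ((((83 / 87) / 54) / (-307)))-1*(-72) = -57685464 / 83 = -695005.59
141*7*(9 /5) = 8883 /5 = 1776.60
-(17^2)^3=-24137569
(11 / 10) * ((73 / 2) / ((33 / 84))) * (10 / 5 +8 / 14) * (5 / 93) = 438 / 31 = 14.13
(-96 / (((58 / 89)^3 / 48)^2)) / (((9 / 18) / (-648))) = 2225967274663335936 / 594823321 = 3742232686.71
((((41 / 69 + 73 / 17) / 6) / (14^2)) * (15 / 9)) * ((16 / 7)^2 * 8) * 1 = 7339520 / 25347357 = 0.29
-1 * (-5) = 5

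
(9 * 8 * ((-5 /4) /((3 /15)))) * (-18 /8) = 2025 /2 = 1012.50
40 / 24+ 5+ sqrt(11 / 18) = sqrt(22) / 6+ 20 / 3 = 7.45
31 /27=1.15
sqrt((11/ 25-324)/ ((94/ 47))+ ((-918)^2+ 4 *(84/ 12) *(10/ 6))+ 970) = sqrt(759220998)/ 30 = 918.47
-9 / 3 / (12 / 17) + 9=19 / 4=4.75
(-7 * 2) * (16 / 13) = -224 / 13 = -17.23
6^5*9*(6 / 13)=419904 / 13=32300.31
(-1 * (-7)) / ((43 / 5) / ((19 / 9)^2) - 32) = -12635 / 54277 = -0.23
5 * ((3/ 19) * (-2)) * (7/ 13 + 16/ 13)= -690/ 247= -2.79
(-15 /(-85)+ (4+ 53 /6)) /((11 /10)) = 6635 /561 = 11.83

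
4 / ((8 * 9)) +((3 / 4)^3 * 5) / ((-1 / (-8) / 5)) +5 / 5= 6151 / 72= 85.43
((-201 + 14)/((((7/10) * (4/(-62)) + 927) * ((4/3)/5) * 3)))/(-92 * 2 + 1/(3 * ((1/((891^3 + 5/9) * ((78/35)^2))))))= -20625/95778012268736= -0.00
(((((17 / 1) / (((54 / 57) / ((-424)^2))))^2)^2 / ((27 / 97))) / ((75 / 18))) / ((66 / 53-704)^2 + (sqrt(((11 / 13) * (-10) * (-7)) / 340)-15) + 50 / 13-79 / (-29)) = 519175161342474516174767695682548784596197853626368 / 2745667219727489740518377399355-11892181144212748064843442520006347154522112 * sqrt(34034) / 13728336098637448702591886996775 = 189088728171801508014.61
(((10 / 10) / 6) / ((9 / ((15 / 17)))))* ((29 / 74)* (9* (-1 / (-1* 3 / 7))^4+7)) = 89320 / 50949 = 1.75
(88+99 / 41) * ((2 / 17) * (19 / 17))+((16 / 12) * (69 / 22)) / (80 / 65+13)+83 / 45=3044003177 / 217014435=14.03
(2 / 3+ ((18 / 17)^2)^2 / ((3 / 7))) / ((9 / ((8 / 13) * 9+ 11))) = 193902910 / 29315871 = 6.61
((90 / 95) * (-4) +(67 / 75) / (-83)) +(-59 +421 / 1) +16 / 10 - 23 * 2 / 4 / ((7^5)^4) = 6791170372886590088398309 / 18874860592700118836550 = 359.80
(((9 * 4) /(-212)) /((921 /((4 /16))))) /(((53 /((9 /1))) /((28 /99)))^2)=-588 /5530333919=-0.00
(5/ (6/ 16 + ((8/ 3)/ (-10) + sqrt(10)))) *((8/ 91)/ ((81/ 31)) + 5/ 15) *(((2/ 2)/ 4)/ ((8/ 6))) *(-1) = 67625/ 18122706-1352500 *sqrt(10)/ 39265863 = -0.11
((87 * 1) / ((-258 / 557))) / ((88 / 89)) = -1437617 / 7568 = -189.96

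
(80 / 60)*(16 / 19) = 64 / 57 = 1.12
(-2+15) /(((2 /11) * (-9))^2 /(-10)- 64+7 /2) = -15730 /73529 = -0.21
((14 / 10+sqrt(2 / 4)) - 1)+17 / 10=sqrt(2) / 2+21 / 10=2.81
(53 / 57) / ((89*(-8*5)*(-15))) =53 / 3043800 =0.00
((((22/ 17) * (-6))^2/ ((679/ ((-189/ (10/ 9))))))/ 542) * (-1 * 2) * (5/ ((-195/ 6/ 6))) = -25404192/ 493801295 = -0.05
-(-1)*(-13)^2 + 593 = 762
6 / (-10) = -3 / 5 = -0.60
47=47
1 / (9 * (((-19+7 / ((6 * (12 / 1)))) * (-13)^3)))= 8 / 2990117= 0.00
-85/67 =-1.27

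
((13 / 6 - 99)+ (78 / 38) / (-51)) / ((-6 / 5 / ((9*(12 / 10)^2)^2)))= 547452756 / 40375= 13559.20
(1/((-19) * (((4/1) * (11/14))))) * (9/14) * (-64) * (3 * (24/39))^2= 82944/35321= 2.35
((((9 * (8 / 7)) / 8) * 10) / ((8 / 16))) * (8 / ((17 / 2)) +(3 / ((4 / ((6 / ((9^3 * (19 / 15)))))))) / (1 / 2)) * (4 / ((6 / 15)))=1658600 / 6783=244.52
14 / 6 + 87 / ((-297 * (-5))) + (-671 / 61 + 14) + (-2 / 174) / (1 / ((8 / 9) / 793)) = 184136539 / 34150545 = 5.39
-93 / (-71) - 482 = -34129 / 71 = -480.69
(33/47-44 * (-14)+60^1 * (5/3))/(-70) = -6737/658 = -10.24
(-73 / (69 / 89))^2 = 42211009 / 4761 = 8866.00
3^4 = 81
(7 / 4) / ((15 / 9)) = 21 / 20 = 1.05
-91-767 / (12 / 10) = -4381 / 6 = -730.17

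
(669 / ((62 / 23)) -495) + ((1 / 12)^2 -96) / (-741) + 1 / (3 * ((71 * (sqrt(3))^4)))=-57937094641 / 234855504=-246.69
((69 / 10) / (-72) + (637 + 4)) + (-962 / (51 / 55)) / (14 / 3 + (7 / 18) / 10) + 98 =162870133 / 314160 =518.43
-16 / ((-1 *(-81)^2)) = 16 / 6561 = 0.00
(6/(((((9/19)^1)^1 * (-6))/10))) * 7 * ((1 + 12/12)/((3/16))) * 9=-42560/3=-14186.67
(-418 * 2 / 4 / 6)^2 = 43681 / 36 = 1213.36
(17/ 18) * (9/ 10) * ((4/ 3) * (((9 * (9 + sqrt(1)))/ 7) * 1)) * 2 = 204/ 7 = 29.14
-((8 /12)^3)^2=-64 /729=-0.09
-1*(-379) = 379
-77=-77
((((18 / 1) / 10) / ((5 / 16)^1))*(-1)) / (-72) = 2 / 25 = 0.08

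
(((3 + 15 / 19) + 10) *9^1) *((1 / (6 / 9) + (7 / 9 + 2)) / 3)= 10087 / 57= 176.96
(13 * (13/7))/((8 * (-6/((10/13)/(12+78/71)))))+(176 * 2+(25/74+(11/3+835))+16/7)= 1379619361/1156176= 1193.26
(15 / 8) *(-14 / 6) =-35 / 8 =-4.38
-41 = -41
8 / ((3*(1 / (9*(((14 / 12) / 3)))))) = 28 / 3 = 9.33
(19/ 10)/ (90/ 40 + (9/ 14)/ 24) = 1064/ 1275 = 0.83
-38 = -38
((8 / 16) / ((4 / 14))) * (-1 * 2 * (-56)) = 196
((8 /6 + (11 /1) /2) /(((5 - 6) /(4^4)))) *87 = -152192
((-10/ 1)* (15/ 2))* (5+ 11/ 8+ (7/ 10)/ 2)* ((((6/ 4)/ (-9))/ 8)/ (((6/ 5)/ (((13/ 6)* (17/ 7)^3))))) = 429519025/ 1580544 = 271.75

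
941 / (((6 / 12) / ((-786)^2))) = 1162692072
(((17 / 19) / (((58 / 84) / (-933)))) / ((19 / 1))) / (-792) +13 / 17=6617421 / 7830812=0.85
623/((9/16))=9968/9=1107.56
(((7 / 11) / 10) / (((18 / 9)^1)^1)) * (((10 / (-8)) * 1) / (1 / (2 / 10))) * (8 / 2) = -7 / 220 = -0.03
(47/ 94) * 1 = 0.50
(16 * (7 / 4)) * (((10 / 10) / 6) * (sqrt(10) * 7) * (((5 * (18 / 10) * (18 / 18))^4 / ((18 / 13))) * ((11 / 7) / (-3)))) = -81081 * sqrt(10) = -256400.63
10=10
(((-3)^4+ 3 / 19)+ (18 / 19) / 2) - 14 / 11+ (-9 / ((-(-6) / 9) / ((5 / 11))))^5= -844097694085 / 97919008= -8620.37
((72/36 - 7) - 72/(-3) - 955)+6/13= -12162/13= -935.54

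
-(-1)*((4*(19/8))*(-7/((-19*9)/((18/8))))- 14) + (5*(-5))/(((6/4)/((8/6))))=-2545/72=-35.35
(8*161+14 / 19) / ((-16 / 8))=-12243 / 19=-644.37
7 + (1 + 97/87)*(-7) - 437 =-38698/87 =-444.80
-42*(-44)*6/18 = 616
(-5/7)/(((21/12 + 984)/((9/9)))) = -20/27601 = -0.00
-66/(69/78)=-1716/23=-74.61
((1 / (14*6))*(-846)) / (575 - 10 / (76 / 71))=-893 / 50155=-0.02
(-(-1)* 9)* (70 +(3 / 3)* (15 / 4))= 2655 / 4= 663.75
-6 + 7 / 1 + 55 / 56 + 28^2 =44015 / 56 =785.98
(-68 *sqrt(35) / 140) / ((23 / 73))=-1241 *sqrt(35) / 805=-9.12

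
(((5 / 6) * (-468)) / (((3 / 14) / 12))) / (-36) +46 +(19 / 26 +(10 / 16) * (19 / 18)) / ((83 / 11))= 101437369 / 155376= 652.85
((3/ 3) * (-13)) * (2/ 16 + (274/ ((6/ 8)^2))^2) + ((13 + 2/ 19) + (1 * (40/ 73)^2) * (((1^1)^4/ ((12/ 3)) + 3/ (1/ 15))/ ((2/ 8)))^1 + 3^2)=-202377961224887/ 65610648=-3084529.22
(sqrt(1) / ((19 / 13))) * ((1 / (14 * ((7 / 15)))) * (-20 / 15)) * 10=-1300 / 931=-1.40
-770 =-770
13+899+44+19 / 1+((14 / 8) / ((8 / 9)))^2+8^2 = 1067905 / 1024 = 1042.88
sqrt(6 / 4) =sqrt(6) / 2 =1.22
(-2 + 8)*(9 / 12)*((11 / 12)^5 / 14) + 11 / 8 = 1225499 / 774144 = 1.58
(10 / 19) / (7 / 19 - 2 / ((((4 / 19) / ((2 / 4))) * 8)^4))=83886080 / 56244157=1.49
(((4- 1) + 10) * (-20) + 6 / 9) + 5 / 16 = -12433 / 48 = -259.02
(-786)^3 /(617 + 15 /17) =-1031873769 /1313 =-785890.15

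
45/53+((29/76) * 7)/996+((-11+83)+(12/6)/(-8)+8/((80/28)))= 1512516647/20059440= 75.40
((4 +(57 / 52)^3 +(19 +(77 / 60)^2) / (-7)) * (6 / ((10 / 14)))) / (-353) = -524306123 / 9306492000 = -0.06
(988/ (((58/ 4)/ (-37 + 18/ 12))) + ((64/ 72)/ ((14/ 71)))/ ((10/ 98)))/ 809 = -3099008/ 1055745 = -2.94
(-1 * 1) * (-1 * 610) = 610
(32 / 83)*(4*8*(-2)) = -2048 / 83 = -24.67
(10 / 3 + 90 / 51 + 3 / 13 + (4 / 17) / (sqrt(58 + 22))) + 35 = sqrt(5) / 85 + 26738 / 663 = 40.36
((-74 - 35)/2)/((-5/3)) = 32.70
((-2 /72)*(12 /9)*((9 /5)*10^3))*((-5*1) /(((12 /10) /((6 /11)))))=5000 /33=151.52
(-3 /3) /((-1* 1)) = 1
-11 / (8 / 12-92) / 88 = 3 / 2192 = 0.00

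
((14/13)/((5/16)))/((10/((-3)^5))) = -27216/325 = -83.74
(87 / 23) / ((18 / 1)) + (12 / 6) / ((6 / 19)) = 301 / 46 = 6.54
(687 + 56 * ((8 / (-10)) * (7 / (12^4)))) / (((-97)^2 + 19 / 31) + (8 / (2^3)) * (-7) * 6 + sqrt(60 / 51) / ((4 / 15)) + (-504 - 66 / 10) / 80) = 1361624701783478090 / 18554236905265411473 - 21390235910000 * sqrt(85) / 6184745635088470491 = 0.07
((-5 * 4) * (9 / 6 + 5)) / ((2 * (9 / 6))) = -130 / 3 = -43.33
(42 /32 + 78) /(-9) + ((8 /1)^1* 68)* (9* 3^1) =234867 /16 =14679.19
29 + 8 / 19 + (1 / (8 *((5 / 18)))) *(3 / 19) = 11207 / 380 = 29.49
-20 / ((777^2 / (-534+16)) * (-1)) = -40 / 2331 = -0.02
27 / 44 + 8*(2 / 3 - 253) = -266383 / 132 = -2018.05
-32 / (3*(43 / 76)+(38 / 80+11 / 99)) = -218880 / 15619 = -14.01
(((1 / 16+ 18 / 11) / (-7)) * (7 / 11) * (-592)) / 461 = 11063 / 55781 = 0.20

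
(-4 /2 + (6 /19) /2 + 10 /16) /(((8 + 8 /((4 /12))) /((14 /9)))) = -1295 /21888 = -0.06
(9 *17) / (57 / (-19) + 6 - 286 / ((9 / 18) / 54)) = -51 / 10295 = -0.00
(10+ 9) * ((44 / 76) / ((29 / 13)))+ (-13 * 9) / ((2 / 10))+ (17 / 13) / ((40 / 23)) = -8736101 / 15080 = -579.32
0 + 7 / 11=7 / 11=0.64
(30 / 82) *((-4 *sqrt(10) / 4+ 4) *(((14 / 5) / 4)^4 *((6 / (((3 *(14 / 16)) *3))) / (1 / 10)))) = 2744 / 1025-686 *sqrt(10) / 1025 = 0.56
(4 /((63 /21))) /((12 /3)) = 1 /3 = 0.33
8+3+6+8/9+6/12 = 331/18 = 18.39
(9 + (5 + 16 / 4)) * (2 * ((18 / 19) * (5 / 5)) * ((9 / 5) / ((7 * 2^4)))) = 729 / 1330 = 0.55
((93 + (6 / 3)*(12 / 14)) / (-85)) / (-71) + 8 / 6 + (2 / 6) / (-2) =17629 / 14910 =1.18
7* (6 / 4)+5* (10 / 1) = 121 / 2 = 60.50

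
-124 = -124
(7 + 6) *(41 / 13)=41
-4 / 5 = -0.80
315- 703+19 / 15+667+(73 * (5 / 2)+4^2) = 14363 / 30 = 478.77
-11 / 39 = -0.28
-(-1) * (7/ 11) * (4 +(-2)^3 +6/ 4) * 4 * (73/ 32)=-14.52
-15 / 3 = -5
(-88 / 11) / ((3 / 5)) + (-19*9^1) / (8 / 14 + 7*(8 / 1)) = -2159 / 132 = -16.36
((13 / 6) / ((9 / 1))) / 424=13 / 22896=0.00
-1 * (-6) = 6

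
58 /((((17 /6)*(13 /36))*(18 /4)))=2784 /221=12.60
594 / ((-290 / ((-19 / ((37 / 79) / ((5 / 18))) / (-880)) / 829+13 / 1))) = -3789714999 / 142322720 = -26.63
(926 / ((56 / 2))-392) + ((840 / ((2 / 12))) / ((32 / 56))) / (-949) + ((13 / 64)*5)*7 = -153527995 / 425152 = -361.11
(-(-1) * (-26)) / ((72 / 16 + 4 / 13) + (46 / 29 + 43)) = -19604 / 37243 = -0.53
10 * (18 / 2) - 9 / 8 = 711 / 8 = 88.88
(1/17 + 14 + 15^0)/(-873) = -256/14841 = -0.02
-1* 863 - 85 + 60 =-888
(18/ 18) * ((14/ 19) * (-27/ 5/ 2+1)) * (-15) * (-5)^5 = -1115625/ 19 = -58717.11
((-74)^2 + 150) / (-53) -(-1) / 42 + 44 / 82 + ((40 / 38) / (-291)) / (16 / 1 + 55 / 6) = -2681865146951 / 25398688938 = -105.59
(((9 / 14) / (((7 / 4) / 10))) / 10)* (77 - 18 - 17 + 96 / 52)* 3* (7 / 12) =2565 / 91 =28.19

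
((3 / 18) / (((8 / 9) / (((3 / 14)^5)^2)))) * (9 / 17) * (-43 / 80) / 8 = -68555889 / 50353450338222080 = -0.00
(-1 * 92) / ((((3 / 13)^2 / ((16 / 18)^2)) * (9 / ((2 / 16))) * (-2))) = 62192 / 6561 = 9.48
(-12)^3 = -1728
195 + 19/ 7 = 1384/ 7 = 197.71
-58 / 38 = -29 / 19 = -1.53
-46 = -46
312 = 312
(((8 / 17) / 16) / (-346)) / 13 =-1 / 152932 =-0.00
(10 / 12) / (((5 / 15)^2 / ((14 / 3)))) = 35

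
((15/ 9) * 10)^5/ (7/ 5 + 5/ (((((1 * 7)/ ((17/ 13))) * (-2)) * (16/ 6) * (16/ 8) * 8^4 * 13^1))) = 242278400000000000/ 263753647551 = 918578.39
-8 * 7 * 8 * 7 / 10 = -1568 / 5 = -313.60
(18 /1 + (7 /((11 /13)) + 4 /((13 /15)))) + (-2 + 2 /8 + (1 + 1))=17811 /572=31.14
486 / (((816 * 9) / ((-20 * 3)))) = -135 / 34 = -3.97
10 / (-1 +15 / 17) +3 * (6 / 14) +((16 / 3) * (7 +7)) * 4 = 4514 / 21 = 214.95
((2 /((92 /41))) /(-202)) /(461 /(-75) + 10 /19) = 0.00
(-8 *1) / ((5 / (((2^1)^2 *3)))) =-96 / 5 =-19.20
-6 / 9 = -2 / 3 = -0.67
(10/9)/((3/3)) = 10/9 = 1.11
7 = 7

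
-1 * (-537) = 537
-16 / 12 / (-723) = 4 / 2169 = 0.00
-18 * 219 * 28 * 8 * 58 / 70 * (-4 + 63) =-215832384 / 5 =-43166476.80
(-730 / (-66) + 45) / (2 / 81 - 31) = -49950 / 27599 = -1.81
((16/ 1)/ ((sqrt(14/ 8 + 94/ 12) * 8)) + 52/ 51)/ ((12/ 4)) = 4 * sqrt(345)/ 345 + 52/ 153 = 0.56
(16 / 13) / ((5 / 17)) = 272 / 65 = 4.18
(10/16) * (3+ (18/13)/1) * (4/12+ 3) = 475/52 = 9.13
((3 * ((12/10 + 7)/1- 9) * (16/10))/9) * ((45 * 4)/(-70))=192/175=1.10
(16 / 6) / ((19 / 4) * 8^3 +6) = 4 / 3657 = 0.00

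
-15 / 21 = -5 / 7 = -0.71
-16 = -16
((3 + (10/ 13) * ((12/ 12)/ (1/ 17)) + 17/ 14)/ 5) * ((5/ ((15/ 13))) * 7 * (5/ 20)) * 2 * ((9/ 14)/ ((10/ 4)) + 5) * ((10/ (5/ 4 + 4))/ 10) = 52.52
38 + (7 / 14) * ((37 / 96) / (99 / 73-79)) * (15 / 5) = 13781875 / 362752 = 37.99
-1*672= -672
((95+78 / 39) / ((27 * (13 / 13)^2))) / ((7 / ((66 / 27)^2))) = 46948 / 15309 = 3.07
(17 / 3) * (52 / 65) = 68 / 15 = 4.53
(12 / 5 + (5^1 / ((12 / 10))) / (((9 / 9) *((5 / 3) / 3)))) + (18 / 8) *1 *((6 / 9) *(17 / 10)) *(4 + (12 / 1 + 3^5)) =13407 / 20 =670.35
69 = 69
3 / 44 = 0.07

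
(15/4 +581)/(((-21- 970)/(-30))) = 35085/1982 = 17.70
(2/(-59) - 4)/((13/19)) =-4522/767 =-5.90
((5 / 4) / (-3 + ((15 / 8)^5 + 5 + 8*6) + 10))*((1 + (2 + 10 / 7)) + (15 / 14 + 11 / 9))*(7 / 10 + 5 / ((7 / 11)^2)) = 528078848 / 400641885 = 1.32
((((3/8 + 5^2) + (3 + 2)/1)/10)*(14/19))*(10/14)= 243/152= 1.60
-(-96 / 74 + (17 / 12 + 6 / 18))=-67 / 148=-0.45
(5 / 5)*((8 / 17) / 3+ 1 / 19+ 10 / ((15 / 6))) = 4079 / 969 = 4.21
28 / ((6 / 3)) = 14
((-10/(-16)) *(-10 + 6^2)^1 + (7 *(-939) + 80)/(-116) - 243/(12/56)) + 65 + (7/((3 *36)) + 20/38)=-59280961/59508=-996.18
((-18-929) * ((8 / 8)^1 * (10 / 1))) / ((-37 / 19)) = 179930 / 37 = 4862.97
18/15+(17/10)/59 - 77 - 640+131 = -69003/118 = -584.77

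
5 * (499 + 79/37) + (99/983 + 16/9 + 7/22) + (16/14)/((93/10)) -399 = 3295761412109/1562716386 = 2109.00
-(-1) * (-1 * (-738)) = 738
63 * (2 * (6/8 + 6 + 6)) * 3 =9639/2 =4819.50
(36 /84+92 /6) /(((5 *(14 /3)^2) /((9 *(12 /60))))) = 0.26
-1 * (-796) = 796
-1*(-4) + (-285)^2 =81229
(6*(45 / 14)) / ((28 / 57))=7695 / 196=39.26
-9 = -9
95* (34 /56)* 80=32300 /7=4614.29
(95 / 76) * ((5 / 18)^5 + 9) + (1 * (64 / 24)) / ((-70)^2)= 104186615473 / 9258883200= 11.25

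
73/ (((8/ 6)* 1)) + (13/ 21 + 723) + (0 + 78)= 71935/ 84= 856.37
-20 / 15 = -4 / 3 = -1.33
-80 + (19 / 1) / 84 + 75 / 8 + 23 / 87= -341695 / 4872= -70.13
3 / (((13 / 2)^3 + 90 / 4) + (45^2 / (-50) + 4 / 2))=24 / 2069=0.01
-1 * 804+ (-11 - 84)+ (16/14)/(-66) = -207673/231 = -899.02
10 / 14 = 5 / 7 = 0.71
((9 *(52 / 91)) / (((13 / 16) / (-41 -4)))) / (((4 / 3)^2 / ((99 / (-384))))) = 120285 / 2912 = 41.31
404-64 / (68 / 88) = 5460 / 17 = 321.18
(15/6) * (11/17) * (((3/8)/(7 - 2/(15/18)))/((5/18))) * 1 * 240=44550/391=113.94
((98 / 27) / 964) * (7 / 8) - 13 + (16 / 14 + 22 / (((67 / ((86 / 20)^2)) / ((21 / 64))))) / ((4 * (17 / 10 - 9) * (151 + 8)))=-196434691488017 / 15113405986560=-13.00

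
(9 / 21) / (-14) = -3 / 98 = -0.03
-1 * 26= -26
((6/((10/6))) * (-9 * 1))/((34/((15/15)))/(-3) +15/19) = 3.07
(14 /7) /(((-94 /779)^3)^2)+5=223474563534133961 /344934890528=647874.63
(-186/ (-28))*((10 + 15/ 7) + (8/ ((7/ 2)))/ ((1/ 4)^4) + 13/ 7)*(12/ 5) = 9552.05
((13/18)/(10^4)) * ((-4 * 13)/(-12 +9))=169/135000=0.00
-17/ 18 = -0.94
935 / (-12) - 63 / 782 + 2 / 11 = -4016209 / 51612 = -77.82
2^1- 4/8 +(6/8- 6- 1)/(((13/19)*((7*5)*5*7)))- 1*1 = 1255/2548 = 0.49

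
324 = 324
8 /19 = 0.42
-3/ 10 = -0.30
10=10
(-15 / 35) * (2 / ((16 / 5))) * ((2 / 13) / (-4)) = 15 / 1456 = 0.01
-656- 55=-711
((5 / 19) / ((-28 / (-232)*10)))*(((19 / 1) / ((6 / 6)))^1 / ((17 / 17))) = 29 / 7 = 4.14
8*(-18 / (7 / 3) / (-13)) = 432 / 91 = 4.75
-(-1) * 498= 498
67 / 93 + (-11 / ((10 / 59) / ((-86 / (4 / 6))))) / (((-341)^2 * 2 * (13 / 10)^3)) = 51336509 / 69673461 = 0.74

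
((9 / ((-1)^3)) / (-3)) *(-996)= -2988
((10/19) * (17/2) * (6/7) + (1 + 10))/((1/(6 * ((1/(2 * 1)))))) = 5919/133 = 44.50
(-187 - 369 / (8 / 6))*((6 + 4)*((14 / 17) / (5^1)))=-12985 / 17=-763.82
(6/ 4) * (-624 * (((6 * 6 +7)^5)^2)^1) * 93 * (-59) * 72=7991491855103947519932096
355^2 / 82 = 1536.89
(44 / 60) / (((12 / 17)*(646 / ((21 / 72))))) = 77 / 164160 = 0.00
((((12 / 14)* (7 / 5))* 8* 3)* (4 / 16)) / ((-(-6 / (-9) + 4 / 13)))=-702 / 95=-7.39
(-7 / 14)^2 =1 / 4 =0.25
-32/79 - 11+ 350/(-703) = -661053/55537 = -11.90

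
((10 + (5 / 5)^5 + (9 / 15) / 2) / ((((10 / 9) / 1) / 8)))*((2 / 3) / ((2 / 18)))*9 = 109836 / 25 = 4393.44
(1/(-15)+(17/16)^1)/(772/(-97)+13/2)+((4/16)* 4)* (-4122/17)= -140377231/577320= -243.15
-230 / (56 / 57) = -6555 / 28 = -234.11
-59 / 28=-2.11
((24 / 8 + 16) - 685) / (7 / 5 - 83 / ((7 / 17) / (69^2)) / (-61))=-710955 / 16795922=-0.04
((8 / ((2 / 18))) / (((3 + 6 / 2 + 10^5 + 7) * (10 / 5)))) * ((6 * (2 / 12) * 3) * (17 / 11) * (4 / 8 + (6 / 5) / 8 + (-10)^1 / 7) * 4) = -200124 / 38505005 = -0.01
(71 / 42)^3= 357911 / 74088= 4.83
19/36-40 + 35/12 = -329/9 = -36.56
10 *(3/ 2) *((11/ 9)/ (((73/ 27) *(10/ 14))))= 693/ 73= 9.49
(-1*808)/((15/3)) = -808/5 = -161.60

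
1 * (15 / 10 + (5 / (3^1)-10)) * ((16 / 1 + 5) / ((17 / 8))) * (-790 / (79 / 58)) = 665840 / 17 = 39167.06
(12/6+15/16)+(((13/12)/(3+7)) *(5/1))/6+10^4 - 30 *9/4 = 357679/36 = 9935.53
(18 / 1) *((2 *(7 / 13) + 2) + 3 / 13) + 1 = 60.54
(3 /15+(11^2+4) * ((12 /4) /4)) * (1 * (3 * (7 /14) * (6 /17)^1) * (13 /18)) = 24427 /680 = 35.92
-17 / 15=-1.13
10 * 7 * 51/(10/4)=1428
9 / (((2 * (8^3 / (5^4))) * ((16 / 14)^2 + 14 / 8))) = 275625 / 153344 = 1.80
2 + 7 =9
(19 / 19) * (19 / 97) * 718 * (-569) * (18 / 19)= -7353756 / 97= -75811.92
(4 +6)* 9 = 90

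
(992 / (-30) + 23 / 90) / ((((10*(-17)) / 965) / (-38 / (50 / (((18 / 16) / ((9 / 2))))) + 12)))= 673086149 / 306000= 2199.63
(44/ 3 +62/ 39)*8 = 5072/ 39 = 130.05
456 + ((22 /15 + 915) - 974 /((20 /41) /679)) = -8126321 /6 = -1354386.83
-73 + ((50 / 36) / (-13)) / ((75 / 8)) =-73.01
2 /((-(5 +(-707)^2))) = -1 /249927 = -0.00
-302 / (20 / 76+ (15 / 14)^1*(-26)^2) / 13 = -40166 / 1252745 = -0.03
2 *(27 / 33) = 18 / 11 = 1.64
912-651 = 261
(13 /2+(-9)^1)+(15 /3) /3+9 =49 /6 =8.17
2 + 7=9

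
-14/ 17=-0.82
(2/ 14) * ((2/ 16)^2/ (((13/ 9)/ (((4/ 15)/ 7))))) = 3/ 50960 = 0.00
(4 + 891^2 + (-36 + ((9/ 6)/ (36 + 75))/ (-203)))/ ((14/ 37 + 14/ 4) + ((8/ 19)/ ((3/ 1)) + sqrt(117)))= -11522211404315139/ 364237197121 + 8601384172627206* sqrt(13)/ 364237197121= 53510.52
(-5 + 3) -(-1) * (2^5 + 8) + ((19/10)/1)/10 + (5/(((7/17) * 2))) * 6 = 52233/700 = 74.62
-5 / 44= -0.11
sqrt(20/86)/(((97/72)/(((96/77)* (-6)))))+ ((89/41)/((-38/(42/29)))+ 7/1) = 156268/22591 - 41472* sqrt(430)/321167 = 4.24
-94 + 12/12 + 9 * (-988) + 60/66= -98825/11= -8984.09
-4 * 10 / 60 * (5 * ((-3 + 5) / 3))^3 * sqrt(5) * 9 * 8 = -3975.23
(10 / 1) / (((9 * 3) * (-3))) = -10 / 81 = -0.12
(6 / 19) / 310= 3 / 2945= 0.00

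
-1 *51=-51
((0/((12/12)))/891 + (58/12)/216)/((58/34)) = 17/1296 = 0.01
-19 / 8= -2.38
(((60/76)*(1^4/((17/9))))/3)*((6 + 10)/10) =72/323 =0.22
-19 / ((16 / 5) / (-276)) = 6555 / 4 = 1638.75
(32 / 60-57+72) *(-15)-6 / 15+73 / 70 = -3253 / 14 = -232.36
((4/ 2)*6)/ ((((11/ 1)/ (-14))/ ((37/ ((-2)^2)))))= -1554/ 11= -141.27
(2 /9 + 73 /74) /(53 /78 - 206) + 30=10663897 /355533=29.99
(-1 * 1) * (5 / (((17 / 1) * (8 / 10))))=-0.37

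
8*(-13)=-104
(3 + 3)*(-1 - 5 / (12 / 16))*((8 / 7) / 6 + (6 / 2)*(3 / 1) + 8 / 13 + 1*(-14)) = 52670 / 273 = 192.93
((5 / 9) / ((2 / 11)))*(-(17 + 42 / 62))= -54.01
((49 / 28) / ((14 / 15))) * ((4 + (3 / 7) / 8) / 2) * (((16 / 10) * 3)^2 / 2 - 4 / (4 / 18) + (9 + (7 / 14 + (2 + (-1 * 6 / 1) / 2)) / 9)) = 251743 / 26880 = 9.37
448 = 448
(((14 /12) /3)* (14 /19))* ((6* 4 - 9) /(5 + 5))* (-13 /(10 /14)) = -4459 /570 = -7.82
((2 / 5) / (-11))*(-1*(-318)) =-636 / 55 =-11.56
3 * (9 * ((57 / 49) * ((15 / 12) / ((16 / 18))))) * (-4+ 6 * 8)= 761805 / 392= 1943.38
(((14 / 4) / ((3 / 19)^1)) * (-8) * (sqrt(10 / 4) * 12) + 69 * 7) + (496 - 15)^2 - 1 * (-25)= 228504.34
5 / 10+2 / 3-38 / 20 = -11 / 15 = -0.73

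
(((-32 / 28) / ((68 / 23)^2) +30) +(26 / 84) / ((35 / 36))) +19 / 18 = 19909558 / 637245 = 31.24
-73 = -73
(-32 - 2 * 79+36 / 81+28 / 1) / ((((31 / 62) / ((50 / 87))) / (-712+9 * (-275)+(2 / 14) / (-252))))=204354938150 / 345303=591813.39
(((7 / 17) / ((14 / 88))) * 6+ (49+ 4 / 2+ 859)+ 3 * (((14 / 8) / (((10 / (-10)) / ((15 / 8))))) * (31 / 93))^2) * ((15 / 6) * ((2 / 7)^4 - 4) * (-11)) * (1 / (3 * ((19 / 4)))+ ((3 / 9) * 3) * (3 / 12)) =32668.38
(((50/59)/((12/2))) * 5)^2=15625/31329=0.50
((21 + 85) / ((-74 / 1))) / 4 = -53 / 148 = -0.36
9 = 9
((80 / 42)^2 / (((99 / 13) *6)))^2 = 108160000 / 17154974529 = 0.01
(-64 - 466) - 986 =-1516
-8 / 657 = -0.01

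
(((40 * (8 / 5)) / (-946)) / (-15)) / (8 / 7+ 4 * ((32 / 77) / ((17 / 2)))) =476 / 141255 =0.00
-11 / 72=-0.15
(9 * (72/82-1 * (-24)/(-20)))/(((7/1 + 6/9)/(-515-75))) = 210276/943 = 222.99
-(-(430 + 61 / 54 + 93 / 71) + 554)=-121.56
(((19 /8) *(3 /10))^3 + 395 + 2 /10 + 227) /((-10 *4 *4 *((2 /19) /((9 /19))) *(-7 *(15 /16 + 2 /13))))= 37293936381 /16271360000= 2.29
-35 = -35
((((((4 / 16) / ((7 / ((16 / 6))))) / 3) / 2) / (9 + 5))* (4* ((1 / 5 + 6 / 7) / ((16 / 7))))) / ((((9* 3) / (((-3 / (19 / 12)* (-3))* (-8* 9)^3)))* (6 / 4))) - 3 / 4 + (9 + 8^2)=-700657 / 18620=-37.63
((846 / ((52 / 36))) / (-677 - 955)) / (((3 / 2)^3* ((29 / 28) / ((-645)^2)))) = -273744450 / 6409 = -42712.51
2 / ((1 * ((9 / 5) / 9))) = 10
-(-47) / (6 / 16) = 376 / 3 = 125.33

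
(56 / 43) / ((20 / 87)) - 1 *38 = -6952 / 215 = -32.33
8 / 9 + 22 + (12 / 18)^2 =70 / 3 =23.33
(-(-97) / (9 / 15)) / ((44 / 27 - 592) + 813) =4365 / 6011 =0.73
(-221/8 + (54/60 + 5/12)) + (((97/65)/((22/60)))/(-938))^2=-14200120556053/539757898680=-26.31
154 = 154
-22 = -22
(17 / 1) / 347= 0.05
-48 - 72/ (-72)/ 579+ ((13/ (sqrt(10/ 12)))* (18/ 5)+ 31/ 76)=-2094167/ 44004+ 234* sqrt(30)/ 25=3.68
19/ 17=1.12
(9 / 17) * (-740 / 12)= -555 / 17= -32.65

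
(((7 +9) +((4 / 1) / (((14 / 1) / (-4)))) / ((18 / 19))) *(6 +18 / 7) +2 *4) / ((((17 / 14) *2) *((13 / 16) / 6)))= 634112 / 1547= 409.90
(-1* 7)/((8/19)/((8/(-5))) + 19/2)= -266/351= -0.76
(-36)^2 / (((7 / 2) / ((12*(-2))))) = -62208 / 7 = -8886.86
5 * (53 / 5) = 53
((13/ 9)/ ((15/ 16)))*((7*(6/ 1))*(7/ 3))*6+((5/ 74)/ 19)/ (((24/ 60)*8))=917118053/ 1012320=905.96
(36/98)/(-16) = -0.02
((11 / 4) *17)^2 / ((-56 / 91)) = -454597 / 128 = -3551.54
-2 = -2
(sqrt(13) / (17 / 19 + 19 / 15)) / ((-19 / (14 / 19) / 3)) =-45 * sqrt(13) / 836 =-0.19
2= 2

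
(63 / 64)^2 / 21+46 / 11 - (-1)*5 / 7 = 1558745 / 315392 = 4.94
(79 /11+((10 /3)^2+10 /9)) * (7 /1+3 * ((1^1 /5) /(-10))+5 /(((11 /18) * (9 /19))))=8527319 /18150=469.82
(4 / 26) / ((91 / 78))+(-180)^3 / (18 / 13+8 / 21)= -72442185108 / 21931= -3303186.59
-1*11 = -11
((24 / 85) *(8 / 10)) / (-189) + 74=1981318 / 26775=74.00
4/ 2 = 2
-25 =-25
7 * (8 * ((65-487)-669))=-61096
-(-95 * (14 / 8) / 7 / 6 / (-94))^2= -9025 / 5089536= -0.00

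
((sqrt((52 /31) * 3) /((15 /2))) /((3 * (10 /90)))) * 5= 4 * sqrt(1209) /31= 4.49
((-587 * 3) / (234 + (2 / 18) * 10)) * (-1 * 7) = 110943 / 2116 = 52.43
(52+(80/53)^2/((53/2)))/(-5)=-7754404/744385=-10.42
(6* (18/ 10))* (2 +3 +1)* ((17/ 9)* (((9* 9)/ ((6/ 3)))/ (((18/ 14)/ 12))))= 231336/ 5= 46267.20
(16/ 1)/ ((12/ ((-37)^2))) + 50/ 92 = 251971/ 138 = 1825.88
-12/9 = -4/3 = -1.33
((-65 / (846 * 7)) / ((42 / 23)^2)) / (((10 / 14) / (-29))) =199433 / 1492344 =0.13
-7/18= -0.39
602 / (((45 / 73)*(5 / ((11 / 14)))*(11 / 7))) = 97.66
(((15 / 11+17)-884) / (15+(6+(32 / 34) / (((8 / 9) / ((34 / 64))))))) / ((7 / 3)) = -17.21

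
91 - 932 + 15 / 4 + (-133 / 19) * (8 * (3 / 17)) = -57605 / 68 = -847.13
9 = 9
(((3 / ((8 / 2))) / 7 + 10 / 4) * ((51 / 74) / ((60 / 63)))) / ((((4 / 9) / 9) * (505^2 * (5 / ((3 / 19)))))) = 2714067 / 573704240000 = 0.00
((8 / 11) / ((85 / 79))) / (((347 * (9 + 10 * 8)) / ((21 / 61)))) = 13272 / 1761411905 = 0.00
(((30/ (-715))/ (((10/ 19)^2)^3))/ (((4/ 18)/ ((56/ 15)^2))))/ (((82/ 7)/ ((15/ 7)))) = -22.65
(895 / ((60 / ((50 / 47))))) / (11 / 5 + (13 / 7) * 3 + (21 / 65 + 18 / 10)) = 2036125 / 1269564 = 1.60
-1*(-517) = 517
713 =713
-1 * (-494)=494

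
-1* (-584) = 584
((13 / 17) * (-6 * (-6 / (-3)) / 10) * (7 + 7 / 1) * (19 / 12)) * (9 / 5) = -15561 / 425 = -36.61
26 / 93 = 0.28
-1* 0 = 0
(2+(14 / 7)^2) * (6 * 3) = 108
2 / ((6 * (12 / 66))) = 11 / 6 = 1.83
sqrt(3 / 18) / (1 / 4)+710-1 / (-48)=2 * sqrt(6) / 3+34081 / 48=711.65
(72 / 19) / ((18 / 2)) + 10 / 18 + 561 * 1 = 96098 / 171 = 561.98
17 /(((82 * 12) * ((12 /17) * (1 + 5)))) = 289 /70848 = 0.00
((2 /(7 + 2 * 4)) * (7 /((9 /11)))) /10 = 77 /675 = 0.11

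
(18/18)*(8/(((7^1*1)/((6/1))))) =48/7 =6.86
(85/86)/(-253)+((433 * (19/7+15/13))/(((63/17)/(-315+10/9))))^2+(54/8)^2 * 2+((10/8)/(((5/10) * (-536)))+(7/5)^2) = 15621388722977522127672912583/776198274946894800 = 20125513322.03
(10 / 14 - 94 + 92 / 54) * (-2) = 34618 / 189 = 183.16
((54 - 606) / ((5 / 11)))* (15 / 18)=-1012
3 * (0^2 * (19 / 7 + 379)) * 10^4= 0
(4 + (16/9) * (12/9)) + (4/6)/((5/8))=1004/135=7.44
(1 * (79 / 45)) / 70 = 79 / 3150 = 0.03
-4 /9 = -0.44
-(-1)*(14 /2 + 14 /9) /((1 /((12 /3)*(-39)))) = -4004 /3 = -1334.67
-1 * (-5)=5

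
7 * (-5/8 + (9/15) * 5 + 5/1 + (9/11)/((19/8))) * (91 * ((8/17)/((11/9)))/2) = 946.65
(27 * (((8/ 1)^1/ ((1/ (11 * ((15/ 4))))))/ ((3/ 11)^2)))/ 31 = 119790/ 31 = 3864.19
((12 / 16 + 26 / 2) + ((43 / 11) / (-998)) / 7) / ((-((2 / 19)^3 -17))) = 4831431587 / 5973239580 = 0.81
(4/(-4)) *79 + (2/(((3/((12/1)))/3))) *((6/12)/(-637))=-50335/637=-79.02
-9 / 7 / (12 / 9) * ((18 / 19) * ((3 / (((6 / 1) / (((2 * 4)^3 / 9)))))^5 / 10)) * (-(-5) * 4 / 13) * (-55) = 60473139527680 / 420147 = 143933288.89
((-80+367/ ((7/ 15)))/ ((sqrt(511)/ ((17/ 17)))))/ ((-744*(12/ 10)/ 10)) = -123625*sqrt(511)/ 7983864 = -0.35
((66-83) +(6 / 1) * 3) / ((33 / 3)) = 1 / 11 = 0.09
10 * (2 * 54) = 1080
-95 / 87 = -1.09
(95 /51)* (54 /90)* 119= 133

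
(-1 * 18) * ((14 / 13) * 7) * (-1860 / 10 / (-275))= -328104 / 3575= -91.78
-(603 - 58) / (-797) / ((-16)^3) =-545 / 3264512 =-0.00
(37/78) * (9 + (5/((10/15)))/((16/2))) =1961/416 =4.71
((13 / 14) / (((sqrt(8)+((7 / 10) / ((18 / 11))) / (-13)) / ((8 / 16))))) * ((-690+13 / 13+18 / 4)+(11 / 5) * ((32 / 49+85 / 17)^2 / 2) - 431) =-92321016503040 * sqrt(2) / 736127624897 - 216993842208 / 105161089271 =-179.43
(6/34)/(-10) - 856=-145523/170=-856.02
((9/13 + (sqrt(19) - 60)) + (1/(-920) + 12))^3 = -185755119073608397/1710777536000 + 963150843307 * sqrt(19)/143041600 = -79229.31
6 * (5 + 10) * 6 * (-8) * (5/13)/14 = -10800/91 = -118.68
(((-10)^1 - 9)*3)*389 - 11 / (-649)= -1308206 / 59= -22172.98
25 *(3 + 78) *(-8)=-16200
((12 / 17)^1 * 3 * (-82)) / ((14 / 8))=-11808 / 119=-99.23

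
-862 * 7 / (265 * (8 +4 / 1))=-3017 / 1590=-1.90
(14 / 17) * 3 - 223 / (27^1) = -2657 / 459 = -5.79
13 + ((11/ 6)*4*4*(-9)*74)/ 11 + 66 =-1697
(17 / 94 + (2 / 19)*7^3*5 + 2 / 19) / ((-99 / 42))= -2260517 / 29469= -76.71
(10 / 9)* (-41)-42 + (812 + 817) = 13873 / 9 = 1541.44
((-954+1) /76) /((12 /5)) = -4765 /912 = -5.22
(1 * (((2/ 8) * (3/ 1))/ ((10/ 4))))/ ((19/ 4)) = 6/ 95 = 0.06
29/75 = 0.39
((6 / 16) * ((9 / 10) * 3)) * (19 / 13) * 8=1539 / 130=11.84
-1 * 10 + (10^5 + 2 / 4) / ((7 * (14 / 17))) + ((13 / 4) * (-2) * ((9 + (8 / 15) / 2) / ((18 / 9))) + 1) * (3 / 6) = 101856107 / 5880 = 17322.47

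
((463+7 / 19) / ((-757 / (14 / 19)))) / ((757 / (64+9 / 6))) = -8073268 / 206870689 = -0.04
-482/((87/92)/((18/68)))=-134.92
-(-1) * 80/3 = 80/3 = 26.67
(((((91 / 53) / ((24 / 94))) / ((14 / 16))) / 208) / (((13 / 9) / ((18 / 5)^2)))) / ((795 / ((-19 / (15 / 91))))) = -168777 / 3511250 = -0.05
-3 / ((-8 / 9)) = 3.38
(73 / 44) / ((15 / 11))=73 / 60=1.22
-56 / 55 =-1.02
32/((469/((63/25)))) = 0.17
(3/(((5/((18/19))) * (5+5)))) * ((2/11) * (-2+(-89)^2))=427626/5225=81.84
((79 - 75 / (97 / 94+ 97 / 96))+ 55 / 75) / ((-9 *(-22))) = 594514 / 2736855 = 0.22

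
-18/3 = -6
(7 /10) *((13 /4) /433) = 91 /17320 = 0.01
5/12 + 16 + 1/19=3755/228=16.47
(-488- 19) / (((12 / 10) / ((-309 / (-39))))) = -6695 / 2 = -3347.50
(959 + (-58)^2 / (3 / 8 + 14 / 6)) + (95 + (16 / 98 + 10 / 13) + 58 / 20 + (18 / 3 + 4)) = 14714221 / 6370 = 2309.92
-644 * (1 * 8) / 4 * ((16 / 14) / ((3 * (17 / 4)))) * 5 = -29440 / 51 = -577.25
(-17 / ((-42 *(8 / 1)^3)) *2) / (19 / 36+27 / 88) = 0.00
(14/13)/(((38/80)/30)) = 16800/247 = 68.02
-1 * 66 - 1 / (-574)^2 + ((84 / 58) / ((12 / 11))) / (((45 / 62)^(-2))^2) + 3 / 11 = -50752291372445273 / 776517468749792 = -65.36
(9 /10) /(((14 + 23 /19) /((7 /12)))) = 399 /11560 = 0.03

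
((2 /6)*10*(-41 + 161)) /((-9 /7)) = -2800 /9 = -311.11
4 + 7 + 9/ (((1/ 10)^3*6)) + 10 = 1521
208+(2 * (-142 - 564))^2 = 1993952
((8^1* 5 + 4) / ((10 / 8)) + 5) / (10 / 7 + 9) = 3.85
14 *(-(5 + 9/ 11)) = -896/ 11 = -81.45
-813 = -813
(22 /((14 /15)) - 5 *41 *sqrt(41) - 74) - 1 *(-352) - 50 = 1761 /7 - 205 *sqrt(41) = -1061.07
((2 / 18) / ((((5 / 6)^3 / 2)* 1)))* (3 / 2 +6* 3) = 936 / 125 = 7.49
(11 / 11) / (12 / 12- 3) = -1 / 2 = -0.50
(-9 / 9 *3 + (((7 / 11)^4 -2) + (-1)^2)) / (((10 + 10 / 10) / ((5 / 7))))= -280815 / 1127357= -0.25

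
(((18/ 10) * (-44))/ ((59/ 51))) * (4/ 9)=-8976/ 295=-30.43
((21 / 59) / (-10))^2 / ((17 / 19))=8379 / 5917700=0.00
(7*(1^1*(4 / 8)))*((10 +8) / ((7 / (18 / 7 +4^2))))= 1170 / 7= 167.14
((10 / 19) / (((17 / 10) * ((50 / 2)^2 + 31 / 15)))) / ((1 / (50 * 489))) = 18337500 / 1519069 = 12.07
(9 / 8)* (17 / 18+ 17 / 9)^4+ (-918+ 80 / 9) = -963775 / 1152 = -836.61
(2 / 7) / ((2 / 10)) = 10 / 7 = 1.43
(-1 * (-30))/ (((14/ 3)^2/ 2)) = 135/ 49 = 2.76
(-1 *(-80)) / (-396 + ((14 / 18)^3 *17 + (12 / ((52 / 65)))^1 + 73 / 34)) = -396576 / 1838399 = -0.22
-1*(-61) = 61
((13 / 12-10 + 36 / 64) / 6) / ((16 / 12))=-401 / 384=-1.04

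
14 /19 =0.74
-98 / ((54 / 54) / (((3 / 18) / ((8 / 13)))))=-637 / 24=-26.54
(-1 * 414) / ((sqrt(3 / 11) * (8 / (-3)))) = 207 * sqrt(33) / 4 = 297.28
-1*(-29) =29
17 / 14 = 1.21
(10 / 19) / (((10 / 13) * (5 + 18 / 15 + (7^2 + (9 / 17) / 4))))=4420 / 357447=0.01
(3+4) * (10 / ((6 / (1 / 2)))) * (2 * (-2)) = -70 / 3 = -23.33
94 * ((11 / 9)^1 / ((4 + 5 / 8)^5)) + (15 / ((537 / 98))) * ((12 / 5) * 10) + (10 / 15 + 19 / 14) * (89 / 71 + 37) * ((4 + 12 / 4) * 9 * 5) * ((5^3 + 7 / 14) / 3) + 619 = 8097071837828279086 / 7931631145617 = 1020858.34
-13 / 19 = -0.68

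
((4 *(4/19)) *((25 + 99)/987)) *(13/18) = 0.08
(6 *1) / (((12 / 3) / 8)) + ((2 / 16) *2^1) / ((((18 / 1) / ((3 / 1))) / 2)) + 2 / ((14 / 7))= 13.08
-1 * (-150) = 150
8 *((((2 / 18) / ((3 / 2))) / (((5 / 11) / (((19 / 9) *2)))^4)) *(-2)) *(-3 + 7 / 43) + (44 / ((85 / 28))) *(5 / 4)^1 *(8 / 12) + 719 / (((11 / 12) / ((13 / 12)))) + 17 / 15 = 23055505502112448 / 890274391875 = 25897.08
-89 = -89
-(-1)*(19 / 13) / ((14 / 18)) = 171 / 91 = 1.88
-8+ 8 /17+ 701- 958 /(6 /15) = -28926 /17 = -1701.53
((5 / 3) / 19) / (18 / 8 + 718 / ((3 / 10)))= 20 / 546193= 0.00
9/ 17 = 0.53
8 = 8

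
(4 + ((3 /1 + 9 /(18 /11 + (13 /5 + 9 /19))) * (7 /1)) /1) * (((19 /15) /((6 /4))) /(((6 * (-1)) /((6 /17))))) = -717763 /376533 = -1.91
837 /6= 279 /2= 139.50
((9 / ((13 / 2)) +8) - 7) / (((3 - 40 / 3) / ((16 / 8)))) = -6 / 13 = -0.46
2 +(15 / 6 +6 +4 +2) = 33 / 2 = 16.50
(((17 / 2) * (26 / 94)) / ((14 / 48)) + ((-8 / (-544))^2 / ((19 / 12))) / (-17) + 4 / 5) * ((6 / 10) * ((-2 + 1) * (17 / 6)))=-5442498553 / 361307800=-15.06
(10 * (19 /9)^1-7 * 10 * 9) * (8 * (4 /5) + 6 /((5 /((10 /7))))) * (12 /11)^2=-4980224 /847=-5879.84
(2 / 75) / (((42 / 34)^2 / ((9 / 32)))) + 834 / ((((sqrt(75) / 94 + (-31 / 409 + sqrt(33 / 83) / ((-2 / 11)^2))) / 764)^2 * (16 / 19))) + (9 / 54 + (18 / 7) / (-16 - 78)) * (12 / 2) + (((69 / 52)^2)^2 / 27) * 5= 1786854715883 / 1262898873600 + 23545335621926121696096 / (-483724 + 339470 * sqrt(3) + 2325983 * sqrt(2739))^2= 1586195.07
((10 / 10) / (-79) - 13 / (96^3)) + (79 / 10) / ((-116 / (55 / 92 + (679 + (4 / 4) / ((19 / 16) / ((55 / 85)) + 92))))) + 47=300972531604601 / 427732940390400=0.70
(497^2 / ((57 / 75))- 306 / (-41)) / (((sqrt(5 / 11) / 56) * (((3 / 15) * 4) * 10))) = 1772330273 * sqrt(55) / 3895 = 3374570.75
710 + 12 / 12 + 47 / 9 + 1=6455 / 9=717.22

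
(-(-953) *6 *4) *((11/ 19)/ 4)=62898/ 19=3310.42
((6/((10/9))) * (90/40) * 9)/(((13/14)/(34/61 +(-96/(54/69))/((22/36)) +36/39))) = -2660750127/113399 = -23463.61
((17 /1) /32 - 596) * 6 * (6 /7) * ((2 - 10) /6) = 57165 /14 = 4083.21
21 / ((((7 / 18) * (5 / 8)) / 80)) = 6912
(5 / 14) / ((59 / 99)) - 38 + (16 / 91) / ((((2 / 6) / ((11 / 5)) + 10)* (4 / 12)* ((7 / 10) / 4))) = -186859325 / 5036122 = -37.10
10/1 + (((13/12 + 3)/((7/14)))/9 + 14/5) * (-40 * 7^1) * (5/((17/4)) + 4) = -2461874/459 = -5363.56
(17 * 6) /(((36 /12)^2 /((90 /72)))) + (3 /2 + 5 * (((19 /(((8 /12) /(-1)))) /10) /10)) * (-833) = -5797 /120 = -48.31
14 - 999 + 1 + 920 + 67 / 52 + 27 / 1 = -1857 / 52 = -35.71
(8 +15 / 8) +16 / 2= 143 / 8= 17.88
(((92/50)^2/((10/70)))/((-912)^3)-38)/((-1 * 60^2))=4503893763703/426684672000000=0.01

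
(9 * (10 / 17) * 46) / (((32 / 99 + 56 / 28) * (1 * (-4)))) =-891 / 34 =-26.21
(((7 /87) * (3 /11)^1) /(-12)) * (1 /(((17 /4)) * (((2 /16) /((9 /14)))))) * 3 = -36 /5423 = -0.01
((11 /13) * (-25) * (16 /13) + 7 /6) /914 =-25217 /926796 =-0.03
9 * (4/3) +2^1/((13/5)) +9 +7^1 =28.77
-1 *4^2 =-16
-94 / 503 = -0.19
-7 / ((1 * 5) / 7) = -49 / 5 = -9.80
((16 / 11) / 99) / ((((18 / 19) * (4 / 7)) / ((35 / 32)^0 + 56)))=5054 / 3267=1.55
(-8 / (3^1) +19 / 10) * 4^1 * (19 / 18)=-437 / 135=-3.24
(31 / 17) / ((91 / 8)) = 248 / 1547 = 0.16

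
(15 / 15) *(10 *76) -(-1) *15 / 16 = 12175 / 16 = 760.94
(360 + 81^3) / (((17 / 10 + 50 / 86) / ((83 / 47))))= 2108886410 / 5123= 411650.68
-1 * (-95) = 95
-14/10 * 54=-75.60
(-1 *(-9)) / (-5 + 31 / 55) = -495 / 244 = -2.03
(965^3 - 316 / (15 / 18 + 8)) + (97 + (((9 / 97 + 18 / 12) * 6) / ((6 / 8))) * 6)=4619868462438 / 5141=898632262.68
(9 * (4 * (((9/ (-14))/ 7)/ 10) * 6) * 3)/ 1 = -1458/ 245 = -5.95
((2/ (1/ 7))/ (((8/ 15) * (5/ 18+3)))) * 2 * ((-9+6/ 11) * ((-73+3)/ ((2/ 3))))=14218.68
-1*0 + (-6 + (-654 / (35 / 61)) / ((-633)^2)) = -28061528 / 4674705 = -6.00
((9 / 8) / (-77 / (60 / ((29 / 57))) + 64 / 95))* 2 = 7695 / 71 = 108.38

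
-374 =-374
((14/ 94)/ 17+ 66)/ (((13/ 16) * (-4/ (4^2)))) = -259648/ 799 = -324.97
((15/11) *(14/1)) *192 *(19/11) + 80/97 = 74319440/11737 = 6332.06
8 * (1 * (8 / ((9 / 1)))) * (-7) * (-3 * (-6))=-896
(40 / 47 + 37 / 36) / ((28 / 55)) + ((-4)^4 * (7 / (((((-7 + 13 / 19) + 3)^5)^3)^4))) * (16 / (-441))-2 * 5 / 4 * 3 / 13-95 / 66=10355033751213740553899832574712337974164155249605189690582383675285591384213503658671984828664881906428562237646499 / 6184824700581367636421915216601015776491427221606899738054426462062715356307957854591928553735393636828554855337968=1.67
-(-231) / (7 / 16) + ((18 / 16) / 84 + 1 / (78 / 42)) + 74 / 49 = 10804785 / 20384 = 530.06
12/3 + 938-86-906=-50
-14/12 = -7/6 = -1.17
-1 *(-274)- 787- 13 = -526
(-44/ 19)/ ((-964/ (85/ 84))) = 935/ 384636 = 0.00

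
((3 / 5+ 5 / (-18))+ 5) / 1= 479 / 90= 5.32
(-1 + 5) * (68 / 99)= 2.75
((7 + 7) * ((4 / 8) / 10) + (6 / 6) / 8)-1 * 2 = -47 / 40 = -1.18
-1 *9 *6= -54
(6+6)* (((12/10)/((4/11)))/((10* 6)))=33/50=0.66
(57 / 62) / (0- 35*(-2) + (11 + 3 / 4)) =38 / 3379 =0.01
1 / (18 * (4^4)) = 1 / 4608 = 0.00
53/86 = 0.62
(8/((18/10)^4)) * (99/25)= 2200/729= 3.02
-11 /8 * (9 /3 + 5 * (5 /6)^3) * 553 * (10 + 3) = -100667567 /1728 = -58256.69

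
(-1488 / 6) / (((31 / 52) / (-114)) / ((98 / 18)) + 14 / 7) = -24012352 / 193555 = -124.06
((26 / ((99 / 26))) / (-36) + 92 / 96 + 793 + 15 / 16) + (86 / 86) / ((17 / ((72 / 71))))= 13675528949 / 17206992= 794.77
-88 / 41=-2.15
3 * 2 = 6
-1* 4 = -4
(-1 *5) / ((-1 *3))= 5 / 3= 1.67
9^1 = 9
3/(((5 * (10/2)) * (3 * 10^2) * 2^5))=1/80000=0.00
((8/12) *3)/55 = 2/55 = 0.04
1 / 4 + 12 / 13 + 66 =67.17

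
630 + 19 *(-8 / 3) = 1738 / 3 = 579.33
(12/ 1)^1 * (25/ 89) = 300/ 89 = 3.37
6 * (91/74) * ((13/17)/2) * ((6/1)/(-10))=-10647/6290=-1.69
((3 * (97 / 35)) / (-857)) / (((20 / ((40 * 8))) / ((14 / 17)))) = -9312 / 72845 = -0.13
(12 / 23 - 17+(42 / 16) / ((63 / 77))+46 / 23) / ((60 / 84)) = -15.78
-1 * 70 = -70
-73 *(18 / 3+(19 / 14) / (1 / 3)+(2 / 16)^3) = -2635519 / 3584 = -735.36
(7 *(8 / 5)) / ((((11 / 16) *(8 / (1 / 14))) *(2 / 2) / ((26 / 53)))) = 208 / 2915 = 0.07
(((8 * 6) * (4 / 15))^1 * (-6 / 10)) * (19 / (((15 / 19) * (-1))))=23104 / 125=184.83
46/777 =0.06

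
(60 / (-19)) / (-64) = 15 / 304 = 0.05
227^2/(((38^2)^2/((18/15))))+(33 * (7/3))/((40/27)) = 135545973/2606420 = 52.00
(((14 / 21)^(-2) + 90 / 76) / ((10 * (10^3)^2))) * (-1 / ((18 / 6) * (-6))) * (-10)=-29 / 152000000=-0.00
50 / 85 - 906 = -15392 / 17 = -905.41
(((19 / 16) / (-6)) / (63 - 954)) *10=0.00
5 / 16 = 0.31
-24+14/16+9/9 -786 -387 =-9561/8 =-1195.12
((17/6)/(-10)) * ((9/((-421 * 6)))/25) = 17/421000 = 0.00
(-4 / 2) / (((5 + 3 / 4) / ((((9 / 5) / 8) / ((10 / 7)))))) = -0.05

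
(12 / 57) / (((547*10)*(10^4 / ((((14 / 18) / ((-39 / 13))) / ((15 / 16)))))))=-14 / 13153640625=-0.00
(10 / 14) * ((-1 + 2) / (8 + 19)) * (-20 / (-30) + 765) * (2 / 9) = 22970 / 5103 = 4.50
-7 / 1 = -7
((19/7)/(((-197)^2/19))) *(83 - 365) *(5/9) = -169670/814989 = -0.21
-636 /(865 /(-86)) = 54696 /865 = 63.23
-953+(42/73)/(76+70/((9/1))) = -26227324/27521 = -952.99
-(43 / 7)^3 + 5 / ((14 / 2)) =-79262 / 343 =-231.08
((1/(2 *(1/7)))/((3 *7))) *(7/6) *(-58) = -203/18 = -11.28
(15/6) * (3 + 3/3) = 10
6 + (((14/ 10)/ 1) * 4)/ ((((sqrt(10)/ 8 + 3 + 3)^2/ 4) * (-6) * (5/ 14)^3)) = 78675968 * sqrt(10)/ 822255625 + 9111345314/ 2466766875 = 4.00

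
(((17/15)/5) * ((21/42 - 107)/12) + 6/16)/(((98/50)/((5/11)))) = -2455/6468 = -0.38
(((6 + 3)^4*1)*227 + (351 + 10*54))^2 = 2220809296644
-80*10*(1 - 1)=0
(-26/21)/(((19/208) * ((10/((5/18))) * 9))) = -1352/32319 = -0.04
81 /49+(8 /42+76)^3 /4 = 1024015309 /9261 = 110572.87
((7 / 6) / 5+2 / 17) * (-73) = -13067 / 510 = -25.62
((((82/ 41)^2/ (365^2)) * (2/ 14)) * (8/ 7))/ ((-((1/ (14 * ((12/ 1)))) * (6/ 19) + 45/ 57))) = -2432/ 392614075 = -0.00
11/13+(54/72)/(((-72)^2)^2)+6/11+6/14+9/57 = 1348028467787/681485156352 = 1.98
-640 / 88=-7.27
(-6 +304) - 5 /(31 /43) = 9023 /31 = 291.06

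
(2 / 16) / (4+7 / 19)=0.03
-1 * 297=-297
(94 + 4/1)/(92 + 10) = 49/51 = 0.96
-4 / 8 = -0.50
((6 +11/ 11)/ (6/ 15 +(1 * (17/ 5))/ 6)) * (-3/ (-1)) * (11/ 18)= 385/ 29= 13.28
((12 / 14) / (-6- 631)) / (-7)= 6 / 31213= 0.00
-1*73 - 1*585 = -658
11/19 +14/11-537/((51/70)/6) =-15706041/3553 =-4420.50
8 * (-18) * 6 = -864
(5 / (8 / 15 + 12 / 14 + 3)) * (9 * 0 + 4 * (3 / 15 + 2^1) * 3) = 13860 / 461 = 30.07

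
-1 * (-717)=717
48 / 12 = 4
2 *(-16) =-32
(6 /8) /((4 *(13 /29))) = 87 /208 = 0.42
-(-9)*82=738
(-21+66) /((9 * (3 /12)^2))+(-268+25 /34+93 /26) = -40595 /221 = -183.69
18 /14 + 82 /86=674 /301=2.24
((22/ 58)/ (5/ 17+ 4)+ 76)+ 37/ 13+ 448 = 14501764/ 27521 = 526.93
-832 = -832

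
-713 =-713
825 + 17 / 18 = 14867 / 18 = 825.94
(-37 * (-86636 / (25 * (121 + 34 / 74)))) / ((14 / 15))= 29651171 / 26215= 1131.08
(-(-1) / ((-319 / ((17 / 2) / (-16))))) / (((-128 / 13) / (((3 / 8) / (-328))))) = 0.00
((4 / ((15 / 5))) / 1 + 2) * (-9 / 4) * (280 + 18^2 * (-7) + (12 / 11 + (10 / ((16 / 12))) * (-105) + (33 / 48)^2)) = 117171075 / 5632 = 20804.52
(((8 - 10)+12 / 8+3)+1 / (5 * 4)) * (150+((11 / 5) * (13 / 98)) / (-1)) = 3741207 / 9800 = 381.76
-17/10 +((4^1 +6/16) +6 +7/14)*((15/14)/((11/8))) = 2608/385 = 6.77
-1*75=-75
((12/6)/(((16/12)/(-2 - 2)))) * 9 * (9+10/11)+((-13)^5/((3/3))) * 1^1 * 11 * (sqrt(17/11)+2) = -13246336.50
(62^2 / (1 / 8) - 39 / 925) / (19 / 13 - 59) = -369792293 / 691900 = -534.46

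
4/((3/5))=20/3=6.67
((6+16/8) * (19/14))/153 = 76/1071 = 0.07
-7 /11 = -0.64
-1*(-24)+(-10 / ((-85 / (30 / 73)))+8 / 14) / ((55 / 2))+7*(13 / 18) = 250075379 / 8600130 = 29.08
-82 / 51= -1.61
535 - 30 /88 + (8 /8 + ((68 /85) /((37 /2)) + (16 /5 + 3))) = 882217 /1628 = 541.90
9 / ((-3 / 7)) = -21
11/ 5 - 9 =-34/ 5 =-6.80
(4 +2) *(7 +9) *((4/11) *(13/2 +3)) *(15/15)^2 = 3648/11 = 331.64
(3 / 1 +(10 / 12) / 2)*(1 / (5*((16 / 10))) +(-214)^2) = 5007043 / 32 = 156470.09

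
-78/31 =-2.52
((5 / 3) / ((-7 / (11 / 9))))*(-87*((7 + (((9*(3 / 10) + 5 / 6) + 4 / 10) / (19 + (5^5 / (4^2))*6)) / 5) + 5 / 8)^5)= 50201317466280289082506574725186293331319 / 76896685931873137452464832000000000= 652841.11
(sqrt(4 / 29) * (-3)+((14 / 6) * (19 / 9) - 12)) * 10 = -1910 / 27 - 60 * sqrt(29) / 29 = -81.88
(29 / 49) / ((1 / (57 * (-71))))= -2395.16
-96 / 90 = -16 / 15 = -1.07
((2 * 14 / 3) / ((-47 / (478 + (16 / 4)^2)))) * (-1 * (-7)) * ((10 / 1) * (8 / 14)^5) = -20234240 / 48363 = -418.38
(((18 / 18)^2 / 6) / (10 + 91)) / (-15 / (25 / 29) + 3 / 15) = -5 / 52116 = -0.00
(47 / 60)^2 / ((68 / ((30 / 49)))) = 2209 / 399840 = 0.01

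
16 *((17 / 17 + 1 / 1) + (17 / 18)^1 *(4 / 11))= 3712 / 99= 37.49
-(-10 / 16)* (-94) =-235 / 4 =-58.75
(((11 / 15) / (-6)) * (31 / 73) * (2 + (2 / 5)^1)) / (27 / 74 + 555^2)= -50468 / 124796476575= -0.00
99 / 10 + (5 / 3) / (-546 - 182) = 108083 / 10920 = 9.90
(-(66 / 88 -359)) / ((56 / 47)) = 300.67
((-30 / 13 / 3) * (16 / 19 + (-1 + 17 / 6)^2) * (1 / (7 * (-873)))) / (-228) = -14375 / 6194647368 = -0.00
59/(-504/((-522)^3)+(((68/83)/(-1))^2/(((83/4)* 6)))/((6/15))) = 66644651510397/15228591869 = 4376.28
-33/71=-0.46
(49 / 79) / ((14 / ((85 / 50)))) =119 / 1580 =0.08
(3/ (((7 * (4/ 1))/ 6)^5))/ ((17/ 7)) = 729/ 1306144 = 0.00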